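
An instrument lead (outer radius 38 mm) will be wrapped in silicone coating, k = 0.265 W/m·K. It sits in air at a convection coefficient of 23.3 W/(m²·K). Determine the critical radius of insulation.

r_cr ≈ 11.4 mm

For a cylinder r_cr = k/h = 0.265/23.3
r_cr = 11.4 mm; since the bare radius (38 mm) is above r_cr, any added insulation will reduce heat loss.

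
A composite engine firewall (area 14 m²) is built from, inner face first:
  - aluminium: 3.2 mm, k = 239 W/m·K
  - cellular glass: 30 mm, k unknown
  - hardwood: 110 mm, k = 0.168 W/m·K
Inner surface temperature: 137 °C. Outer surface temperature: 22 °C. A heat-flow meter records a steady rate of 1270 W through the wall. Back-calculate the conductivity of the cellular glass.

Thermal resistances in series:
R_aluminium = L/(kA) = 0.0032/(239×14) = 9.564×10^-7 K/W
R_hardwood = L/(kA) = 0.11/(0.168×14) = 0.04677 K/W
Sum of known resistances R_other = 0.04677 K/W
Total R = ΔT/Q = 115/1270 = 0.09055 K/W
R_cellular glass = R_total − R_other = 0.04378 K/W
k = L/(R·A) = 0.03/(0.04378×14)

k ≈ 0.0489 W/(m·K)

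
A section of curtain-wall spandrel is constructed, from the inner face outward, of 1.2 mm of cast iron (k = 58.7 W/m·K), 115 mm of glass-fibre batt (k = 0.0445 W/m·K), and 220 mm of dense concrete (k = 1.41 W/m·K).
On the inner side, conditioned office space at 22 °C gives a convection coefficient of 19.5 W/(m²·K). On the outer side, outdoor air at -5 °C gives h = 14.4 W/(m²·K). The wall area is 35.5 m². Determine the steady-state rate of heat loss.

Q ≈ 335 W

Using the resistance-network approach (series):
R_inner film = 1/(h_i·A) = 1/(19.5×35.5) = 0.001445 K/W
R_cast iron = L/(kA) = 0.0012/(58.7×35.5) = 5.759×10^-7 K/W
R_glass-fibre batt = L/(kA) = 0.115/(0.0445×35.5) = 0.0728 K/W
R_dense concrete = L/(kA) = 0.22/(1.41×35.5) = 0.004395 K/W
R_outer film = 1/(h_o·A) = 1/(14.4×35.5) = 0.001956 K/W
R_total = 0.08059 K/W
Q = ΔT / R_total = 27 / 0.08059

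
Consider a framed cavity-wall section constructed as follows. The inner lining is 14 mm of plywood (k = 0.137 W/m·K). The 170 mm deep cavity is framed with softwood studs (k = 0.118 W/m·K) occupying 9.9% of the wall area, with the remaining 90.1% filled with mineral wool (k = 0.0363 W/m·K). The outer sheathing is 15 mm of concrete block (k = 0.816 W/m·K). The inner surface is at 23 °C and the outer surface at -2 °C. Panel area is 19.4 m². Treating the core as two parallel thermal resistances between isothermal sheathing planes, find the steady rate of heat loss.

Q ≈ 123 W

Sheathing layers in series; stud and cavity paths in parallel between them.
R_inner = 0.014/(0.137×19.4) = 0.005268 K/W
R_stud  = 0.17/(0.118×0.099×19.4) = 0.7501 K/W
R_cav   = 0.17/(0.0363×0.901×19.4) = 0.2679 K/W
1/R_core = 1/R_stud + 1/R_cav → R_core = 0.1974 K/W
R_outer = 0.015/(0.816×19.4) = 9.475×10^-4 K/W
R_total = 0.2036 K/W
Q = ΔT/R_total = 25/0.2036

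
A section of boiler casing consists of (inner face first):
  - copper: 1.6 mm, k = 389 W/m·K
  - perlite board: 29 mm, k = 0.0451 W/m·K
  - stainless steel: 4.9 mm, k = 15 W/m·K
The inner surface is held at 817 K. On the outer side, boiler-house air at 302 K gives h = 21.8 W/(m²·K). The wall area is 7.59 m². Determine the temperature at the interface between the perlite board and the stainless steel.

Series thermal resistances:
R_copper = L/(kA) = 0.0016/(389×7.59) = 5.419×10^-7 K/W
R_perlite board = L/(kA) = 0.029/(0.0451×7.59) = 0.08472 K/W
R_stainless steel = L/(kA) = 0.0049/(15×7.59) = 4.304×10^-5 K/W
R_outer film = 1/(h_o·A) = 1/(21.8×7.59) = 0.006044 K/W
R_total = 0.09081 K/W;  Q = ΔT/R_total = 515/0.09081 = 5671 W
T_interface = T_inner − Q·ΣR(inner→interface) = 817 − 5670×0.08472

T ≈ 337 K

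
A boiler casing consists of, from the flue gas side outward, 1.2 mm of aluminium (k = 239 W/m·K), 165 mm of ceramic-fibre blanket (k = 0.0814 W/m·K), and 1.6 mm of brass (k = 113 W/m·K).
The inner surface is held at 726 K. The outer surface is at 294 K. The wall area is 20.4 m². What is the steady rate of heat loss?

Q ≈ 4350 W

Thermal resistances in series:
R_aluminium = L/(kA) = 0.0012/(239×20.4) = 2.461×10^-7 K/W
R_ceramic-fibre blanket = L/(kA) = 0.165/(0.0814×20.4) = 0.09936 K/W
R_brass = L/(kA) = 0.0016/(113×20.4) = 6.941×10^-7 K/W
R_total = 0.09937 K/W
Q = ΔT / R_total = 432 / 0.09937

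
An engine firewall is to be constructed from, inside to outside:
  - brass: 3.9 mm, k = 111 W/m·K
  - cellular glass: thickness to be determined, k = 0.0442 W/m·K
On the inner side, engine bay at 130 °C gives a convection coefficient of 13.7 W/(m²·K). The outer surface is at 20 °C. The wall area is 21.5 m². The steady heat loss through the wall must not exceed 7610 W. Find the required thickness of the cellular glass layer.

L ≈ 10.5 mm

Treating each layer as a thermal resistance in series:
R_inner film = 1/(h_i·A) = 1/(13.7×21.5) = 0.003395 K/W
R_brass = L/(kA) = 0.0039/(111×21.5) = 1.634×10^-6 K/W
Sum of the known resistances R_other = 0.003397 K/W
Required total resistance R_tot = ΔT/Q_allow = 110/7610 = 0.01445 K/W
R_cellular glass = R_tot − R_other = 0.01106 K/W
L = R·k·A = 0.01106×0.0442×21.5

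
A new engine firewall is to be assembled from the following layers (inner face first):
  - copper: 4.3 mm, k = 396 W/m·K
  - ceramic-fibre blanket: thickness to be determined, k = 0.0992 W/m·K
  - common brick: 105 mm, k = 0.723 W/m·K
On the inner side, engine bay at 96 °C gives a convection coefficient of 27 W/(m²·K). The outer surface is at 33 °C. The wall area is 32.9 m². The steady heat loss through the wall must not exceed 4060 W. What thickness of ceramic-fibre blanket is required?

Series thermal resistances:
R_inner film = 1/(h_i·A) = 1/(27×32.9) = 0.001126 K/W
R_copper = L/(kA) = 0.0043/(396×32.9) = 3.3×10^-7 K/W
R_common brick = L/(kA) = 0.105/(0.723×32.9) = 0.004414 K/W
Sum of the known resistances R_other = 0.00554 K/W
Required total resistance R_tot = ΔT/Q_allow = 63/4060 = 0.01552 K/W
R_ceramic-fibre blanket = R_tot − R_other = 0.009977 K/W
L = R·k·A = 0.009977×0.0992×32.9

L ≈ 32.6 mm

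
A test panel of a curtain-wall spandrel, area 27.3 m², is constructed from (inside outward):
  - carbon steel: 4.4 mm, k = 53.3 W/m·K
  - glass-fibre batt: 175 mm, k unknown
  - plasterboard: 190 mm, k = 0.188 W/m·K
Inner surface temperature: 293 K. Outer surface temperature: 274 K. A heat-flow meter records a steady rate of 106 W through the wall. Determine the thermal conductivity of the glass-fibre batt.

Treating each layer as a thermal resistance in series:
R_carbon steel = L/(kA) = 0.0044/(53.3×27.3) = 3.024×10^-6 K/W
R_plasterboard = L/(kA) = 0.19/(0.188×27.3) = 0.03702 K/W
Sum of known resistances R_other = 0.03702 K/W
Total R = ΔT/Q = 19/106 = 0.1792 K/W
R_glass-fibre batt = R_total − R_other = 0.1422 K/W
k = L/(R·A) = 0.175/(0.1422×27.3)

k ≈ 0.0451 W/(m·K)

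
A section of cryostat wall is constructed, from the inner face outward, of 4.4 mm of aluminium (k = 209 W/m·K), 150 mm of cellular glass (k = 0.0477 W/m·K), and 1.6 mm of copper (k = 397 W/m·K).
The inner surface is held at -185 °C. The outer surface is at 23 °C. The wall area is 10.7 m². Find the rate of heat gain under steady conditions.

Q ≈ 708 W

Model the wall as resistances in series:
R_aluminium = L/(kA) = 0.0044/(209×10.7) = 1.968×10^-6 K/W
R_cellular glass = L/(kA) = 0.15/(0.0477×10.7) = 0.2939 K/W
R_copper = L/(kA) = 0.0016/(397×10.7) = 3.767×10^-7 K/W
R_total = 0.2939 K/W
Q = ΔT / R_total = 208 / 0.2939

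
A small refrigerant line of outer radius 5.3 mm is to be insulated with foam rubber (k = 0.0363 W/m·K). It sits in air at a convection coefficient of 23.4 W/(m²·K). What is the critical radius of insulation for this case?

r_cr ≈ 1.55 mm

For a cylinder r_cr = k/h = 0.0363/23.4
r_cr = 1.55 mm; since the bare radius (5.3 mm) is above r_cr, any added insulation will reduce heat loss.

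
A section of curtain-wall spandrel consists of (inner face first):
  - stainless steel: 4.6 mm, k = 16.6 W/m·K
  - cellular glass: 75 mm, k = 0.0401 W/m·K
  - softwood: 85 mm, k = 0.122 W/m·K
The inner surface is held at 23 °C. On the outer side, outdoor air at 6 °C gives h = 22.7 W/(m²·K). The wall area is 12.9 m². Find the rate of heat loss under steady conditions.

Thermal resistances in series:
R_stainless steel = L/(kA) = 0.0046/(16.6×12.9) = 2.148×10^-5 K/W
R_cellular glass = L/(kA) = 0.075/(0.0401×12.9) = 0.145 K/W
R_softwood = L/(kA) = 0.085/(0.122×12.9) = 0.05401 K/W
R_outer film = 1/(h_o·A) = 1/(22.7×12.9) = 0.003415 K/W
R_total = 0.2024 K/W
Q = ΔT / R_total = 17 / 0.2024

Q ≈ 84 W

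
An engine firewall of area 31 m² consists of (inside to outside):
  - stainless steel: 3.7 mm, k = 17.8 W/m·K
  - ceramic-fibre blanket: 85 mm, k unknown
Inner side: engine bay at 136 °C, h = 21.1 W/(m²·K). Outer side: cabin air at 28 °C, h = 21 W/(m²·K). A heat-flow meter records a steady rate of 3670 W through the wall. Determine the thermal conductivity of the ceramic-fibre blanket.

Treating each layer as a thermal resistance in series:
R_inner film = 1/(h_i·A) = 1/(21.1×31) = 0.001529 K/W
R_stainless steel = L/(kA) = 0.0037/(17.8×31) = 6.705×10^-6 K/W
R_outer film = 1/(h_o·A) = 1/(21×31) = 0.001536 K/W
Sum of known resistances R_other = 0.003072 K/W
Total R = ΔT/Q = 108/3670 = 0.02943 K/W
R_ceramic-fibre blanket = R_total − R_other = 0.02636 K/W
k = L/(R·A) = 0.085/(0.02636×31)

k ≈ 0.104 W/(m·K)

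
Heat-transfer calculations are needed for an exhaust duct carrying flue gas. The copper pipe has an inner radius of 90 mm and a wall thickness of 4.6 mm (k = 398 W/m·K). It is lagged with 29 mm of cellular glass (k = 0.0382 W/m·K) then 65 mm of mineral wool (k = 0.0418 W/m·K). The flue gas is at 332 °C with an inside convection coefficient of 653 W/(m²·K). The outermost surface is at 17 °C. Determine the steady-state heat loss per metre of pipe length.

q′ ≈ 116 W/m

Treating each annulus and film as a series resistance:
R_inner film = 1/(h_i·2πr₁L) = 1/(653×2π×0.09×1) = 0.002708 K/W
R_copper pipe wall = ln(94.6/90)/(2π×398×1) = 1.993×10^-5 K/W
R_cellular glass = ln(123.6/94.6)/(2π×0.0382×1) = 1.114 K/W
R_mineral wool = ln(188.6/123.6)/(2π×0.0418×1) = 1.609 K/W
R_total = 2.726 K/W
Q = ΔT/R_total = 315/2.726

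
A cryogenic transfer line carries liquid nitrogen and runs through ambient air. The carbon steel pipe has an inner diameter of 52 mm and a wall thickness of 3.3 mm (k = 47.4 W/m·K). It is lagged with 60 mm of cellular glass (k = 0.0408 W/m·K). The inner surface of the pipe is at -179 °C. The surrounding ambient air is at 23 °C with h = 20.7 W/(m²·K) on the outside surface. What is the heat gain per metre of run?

q′ ≈ 45.6 W/m

Radial resistances (cylindrical: R_cond = ln(r_o/r_i)/(2πkL), R_conv = 1/(h·2πrL)):
R_carbon steel pipe wall = ln(29.3/26)/(2π×47.4×1) = 4.012×10^-4 K/W
R_cellular glass = ln(89.3/29.3)/(2π×0.0408×1) = 4.347 K/W
R_outer film = 1/(h_o·2πr_oL) = 1/(20.7×2π×0.0893×1) = 0.0861 K/W
R_total = 4.434 K/W
Q = ΔT/R_total = 202/4.434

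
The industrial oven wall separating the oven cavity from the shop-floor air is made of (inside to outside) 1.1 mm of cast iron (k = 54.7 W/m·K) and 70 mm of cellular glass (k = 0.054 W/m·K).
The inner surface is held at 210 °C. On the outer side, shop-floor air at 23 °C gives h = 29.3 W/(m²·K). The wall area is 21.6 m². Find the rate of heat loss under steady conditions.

Q ≈ 3040 W

Thermal resistances in series:
R_cast iron = L/(kA) = 0.0011/(54.7×21.6) = 9.31×10^-7 K/W
R_cellular glass = L/(kA) = 0.07/(0.054×21.6) = 0.06001 K/W
R_outer film = 1/(h_o·A) = 1/(29.3×21.6) = 0.00158 K/W
R_total = 0.06159 K/W
Q = ΔT / R_total = 187 / 0.06159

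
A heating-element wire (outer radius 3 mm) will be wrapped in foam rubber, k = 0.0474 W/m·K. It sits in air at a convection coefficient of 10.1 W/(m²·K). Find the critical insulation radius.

For a cylinder r_cr = k/h = 0.0474/10.1
r_cr = 4.69 mm; since the bare radius (3 mm) is below r_cr, adding a thin layer of insulation will *increase* heat loss.

r_cr ≈ 4.69 mm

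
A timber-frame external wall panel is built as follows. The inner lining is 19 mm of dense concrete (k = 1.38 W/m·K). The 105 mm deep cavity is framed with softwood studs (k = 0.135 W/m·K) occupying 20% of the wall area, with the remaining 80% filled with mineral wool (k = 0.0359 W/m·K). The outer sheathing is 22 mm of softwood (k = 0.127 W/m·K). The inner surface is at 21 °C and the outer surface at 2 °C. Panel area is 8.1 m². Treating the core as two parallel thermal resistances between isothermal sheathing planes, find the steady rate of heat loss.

Q ≈ 74.3 W

Sheathing layers in series; stud and cavity paths in parallel between them.
R_inner = 0.019/(1.38×8.1) = 0.0017 K/W
R_stud  = 0.105/(0.135×0.2×8.1) = 0.4801 K/W
R_cav   = 0.105/(0.0359×0.8×8.1) = 0.4514 K/W
1/R_core = 1/R_stud + 1/R_cav → R_core = 0.2326 K/W
R_outer = 0.022/(0.127×8.1) = 0.02139 K/W
R_total = 0.2557 K/W
Q = ΔT/R_total = 19/0.2557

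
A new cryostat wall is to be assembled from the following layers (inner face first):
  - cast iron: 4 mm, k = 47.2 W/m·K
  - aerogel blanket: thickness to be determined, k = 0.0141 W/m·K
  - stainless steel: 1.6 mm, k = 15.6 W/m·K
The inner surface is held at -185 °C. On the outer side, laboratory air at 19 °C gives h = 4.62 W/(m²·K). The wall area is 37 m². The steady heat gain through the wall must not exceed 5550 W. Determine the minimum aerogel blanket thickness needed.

Thermal resistances in series:
R_cast iron = L/(kA) = 0.004/(47.2×37) = 2.29×10^-6 K/W
R_stainless steel = L/(kA) = 0.0016/(15.6×37) = 2.772×10^-6 K/W
R_outer film = 1/(h_o·A) = 1/(4.62×37) = 0.00585 K/W
Sum of the known resistances R_other = 0.005855 K/W
Required total resistance R_tot = ΔT/Q_allow = 204/5550 = 0.03676 K/W
R_aerogel blanket = R_tot − R_other = 0.0309 K/W
L = R·k·A = 0.0309×0.0141×37

L ≈ 16.1 mm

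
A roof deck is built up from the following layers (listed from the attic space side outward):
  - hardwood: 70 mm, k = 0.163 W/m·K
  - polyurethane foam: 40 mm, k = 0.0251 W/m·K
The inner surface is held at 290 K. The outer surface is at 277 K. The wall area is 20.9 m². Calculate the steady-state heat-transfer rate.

Treating each layer as a thermal resistance in series:
R_hardwood = L/(kA) = 0.07/(0.163×20.9) = 0.02055 K/W
R_polyurethane foam = L/(kA) = 0.04/(0.0251×20.9) = 0.07625 K/W
R_total = 0.0968 K/W
Q = ΔT / R_total = 13 / 0.0968

Q ≈ 134 W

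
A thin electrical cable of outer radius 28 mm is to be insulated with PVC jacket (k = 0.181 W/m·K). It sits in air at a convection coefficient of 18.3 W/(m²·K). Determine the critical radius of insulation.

r_cr ≈ 9.89 mm

For a cylinder r_cr = k/h = 0.181/18.3
r_cr = 9.89 mm; since the bare radius (28 mm) is above r_cr, any added insulation will reduce heat loss.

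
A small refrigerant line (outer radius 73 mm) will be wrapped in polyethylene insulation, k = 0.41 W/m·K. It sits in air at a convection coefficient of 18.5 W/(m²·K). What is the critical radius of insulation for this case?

For a cylinder r_cr = k/h = 0.41/18.5
r_cr = 22.2 mm; since the bare radius (73 mm) is above r_cr, any added insulation will reduce heat loss.

r_cr ≈ 22.2 mm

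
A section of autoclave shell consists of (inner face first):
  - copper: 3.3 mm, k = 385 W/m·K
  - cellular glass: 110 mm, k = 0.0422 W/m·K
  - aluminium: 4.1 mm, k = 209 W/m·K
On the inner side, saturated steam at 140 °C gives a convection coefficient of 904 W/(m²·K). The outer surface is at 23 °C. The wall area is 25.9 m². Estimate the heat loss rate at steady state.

Q ≈ 1160 W

Treating each layer as a thermal resistance in series:
R_inner film = 1/(h_i·A) = 1/(904×25.9) = 4.271×10^-5 K/W
R_copper = L/(kA) = 0.0033/(385×25.9) = 3.309×10^-7 K/W
R_cellular glass = L/(kA) = 0.11/(0.0422×25.9) = 0.1006 K/W
R_aluminium = L/(kA) = 0.0041/(209×25.9) = 7.574×10^-7 K/W
R_total = 0.1007 K/W
Q = ΔT / R_total = 117 / 0.1007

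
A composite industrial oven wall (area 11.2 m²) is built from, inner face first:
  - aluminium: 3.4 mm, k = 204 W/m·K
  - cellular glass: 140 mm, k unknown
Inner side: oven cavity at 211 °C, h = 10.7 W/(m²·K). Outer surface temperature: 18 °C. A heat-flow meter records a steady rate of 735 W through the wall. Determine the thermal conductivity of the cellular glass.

Model the wall as resistances in series:
R_inner film = 1/(h_i·A) = 1/(10.7×11.2) = 0.008344 K/W
R_aluminium = L/(kA) = 0.0034/(204×11.2) = 1.488×10^-6 K/W
Sum of known resistances R_other = 0.008346 K/W
Total R = ΔT/Q = 193/735 = 0.2626 K/W
R_cellular glass = R_total − R_other = 0.2542 K/W
k = L/(R·A) = 0.14/(0.2542×11.2)

k ≈ 0.0492 W/(m·K)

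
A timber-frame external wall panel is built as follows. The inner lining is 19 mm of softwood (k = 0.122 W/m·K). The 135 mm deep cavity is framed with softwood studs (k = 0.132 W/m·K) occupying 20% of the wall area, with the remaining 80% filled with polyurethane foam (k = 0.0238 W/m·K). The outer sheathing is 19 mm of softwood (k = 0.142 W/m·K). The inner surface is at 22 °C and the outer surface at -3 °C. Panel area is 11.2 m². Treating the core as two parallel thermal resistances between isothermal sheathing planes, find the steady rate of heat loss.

Sheathing layers in series; stud and cavity paths in parallel between them.
R_inner = 0.019/(0.122×11.2) = 0.01391 K/W
R_stud  = 0.135/(0.132×0.2×11.2) = 0.4566 K/W
R_cav   = 0.135/(0.0238×0.8×11.2) = 0.6331 K/W
1/R_core = 1/R_stud + 1/R_cav → R_core = 0.2653 K/W
R_outer = 0.019/(0.142×11.2) = 0.01195 K/W
R_total = 0.2911 K/W
Q = ΔT/R_total = 25/0.2911

Q ≈ 85.9 W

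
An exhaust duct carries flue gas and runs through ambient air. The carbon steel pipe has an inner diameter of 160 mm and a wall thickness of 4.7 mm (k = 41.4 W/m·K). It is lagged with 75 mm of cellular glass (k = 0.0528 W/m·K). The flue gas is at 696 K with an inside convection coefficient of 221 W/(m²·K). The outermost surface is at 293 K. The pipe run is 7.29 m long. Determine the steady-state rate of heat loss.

Cylindrical conduction, so R = ln(r₂/r₁)/(2πkL) per layer, in series:
R_inner film = 1/(h_i·2πr₁L) = 1/(221×2π×0.08×7.29) = 0.001235 K/W
R_carbon steel pipe wall = ln(84.7/80)/(2π×41.4×7.29) = 3.011×10^-5 K/W
R_cellular glass = ln(159.7/84.7)/(2π×0.0528×7.29) = 0.2622 K/W
R_total = 0.2635 K/W
Q = ΔT/R_total = 403/0.2635

Q ≈ 1530 W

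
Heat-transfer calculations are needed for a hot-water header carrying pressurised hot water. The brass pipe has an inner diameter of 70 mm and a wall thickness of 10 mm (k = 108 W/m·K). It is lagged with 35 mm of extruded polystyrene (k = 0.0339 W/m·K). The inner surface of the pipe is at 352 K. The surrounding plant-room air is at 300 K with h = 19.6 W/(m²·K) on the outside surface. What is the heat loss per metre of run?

q′ ≈ 18.6 W/m

Per-layer cylindrical resistances, series-summed:
R_brass pipe wall = ln(45/35)/(2π×108×1) = 3.704×10^-4 K/W
R_extruded polystyrene = ln(80/45)/(2π×0.0339×1) = 2.701 K/W
R_outer film = 1/(h_o·2πr_oL) = 1/(19.6×2π×0.08×1) = 0.1015 K/W
R_total = 2.803 K/W
Q = ΔT/R_total = 52/2.803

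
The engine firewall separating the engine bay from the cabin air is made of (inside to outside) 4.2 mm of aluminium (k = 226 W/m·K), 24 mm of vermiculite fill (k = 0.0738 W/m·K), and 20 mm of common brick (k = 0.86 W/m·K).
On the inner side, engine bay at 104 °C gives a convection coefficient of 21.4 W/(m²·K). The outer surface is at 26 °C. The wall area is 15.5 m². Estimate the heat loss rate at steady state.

Treating each layer as a thermal resistance in series:
R_inner film = 1/(h_i·A) = 1/(21.4×15.5) = 0.003015 K/W
R_aluminium = L/(kA) = 0.0042/(226×15.5) = 1.199×10^-6 K/W
R_vermiculite fill = L/(kA) = 0.024/(0.0738×15.5) = 0.02098 K/W
R_common brick = L/(kA) = 0.02/(0.86×15.5) = 0.0015 K/W
R_total = 0.0255 K/W
Q = ΔT / R_total = 78 / 0.0255

Q ≈ 3060 W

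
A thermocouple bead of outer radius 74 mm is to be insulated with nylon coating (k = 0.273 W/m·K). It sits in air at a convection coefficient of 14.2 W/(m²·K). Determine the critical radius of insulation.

For a sphere r_cr = 2k/h = 2×0.273/14.2
r_cr = 38.5 mm; since the bare radius (74 mm) is above r_cr, any added insulation will reduce heat loss.

r_cr ≈ 38.5 mm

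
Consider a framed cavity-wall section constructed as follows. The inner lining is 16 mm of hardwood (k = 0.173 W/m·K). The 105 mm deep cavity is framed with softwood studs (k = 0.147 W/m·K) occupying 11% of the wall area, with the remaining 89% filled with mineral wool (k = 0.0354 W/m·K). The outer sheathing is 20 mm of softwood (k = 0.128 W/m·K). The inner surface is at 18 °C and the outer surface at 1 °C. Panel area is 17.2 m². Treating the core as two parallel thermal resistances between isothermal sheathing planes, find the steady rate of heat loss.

Sheathing layers in series; stud and cavity paths in parallel between them.
R_inner = 0.016/(0.173×17.2) = 0.005377 K/W
R_stud  = 0.105/(0.147×0.11×17.2) = 0.3775 K/W
R_cav   = 0.105/(0.0354×0.89×17.2) = 0.1938 K/W
1/R_core = 1/R_stud + 1/R_cav → R_core = 0.128 K/W
R_outer = 0.02/(0.128×17.2) = 0.009084 K/W
R_total = 0.1425 K/W
Q = ΔT/R_total = 17/0.1425

Q ≈ 119 W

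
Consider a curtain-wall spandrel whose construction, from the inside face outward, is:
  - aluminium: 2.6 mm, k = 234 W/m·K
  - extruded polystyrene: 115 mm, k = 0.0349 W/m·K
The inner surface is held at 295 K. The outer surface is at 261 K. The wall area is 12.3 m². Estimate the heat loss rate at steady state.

Series thermal resistances:
R_aluminium = L/(kA) = 0.0026/(234×12.3) = 9.033×10^-7 K/W
R_extruded polystyrene = L/(kA) = 0.115/(0.0349×12.3) = 0.2679 K/W
R_total = 0.2679 K/W
Q = ΔT / R_total = 34 / 0.2679

Q ≈ 127 W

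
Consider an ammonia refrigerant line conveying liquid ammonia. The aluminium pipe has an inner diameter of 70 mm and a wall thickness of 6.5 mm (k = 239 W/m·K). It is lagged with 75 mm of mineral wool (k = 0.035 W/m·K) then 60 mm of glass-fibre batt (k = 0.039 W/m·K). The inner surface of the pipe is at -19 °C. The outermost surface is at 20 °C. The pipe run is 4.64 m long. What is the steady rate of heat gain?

Q ≈ 28.3 W

Per-layer cylindrical resistances, series-summed:
R_aluminium pipe wall = ln(41.5/35)/(2π×239×4.64) = 2.445×10^-5 K/W
R_mineral wool = ln(116.5/41.5)/(2π×0.035×4.64) = 1.012 K/W
R_glass-fibre batt = ln(176.5/116.5)/(2π×0.039×4.64) = 0.3654 K/W
R_total = 1.377 K/W
Q = ΔT/R_total = 39/1.377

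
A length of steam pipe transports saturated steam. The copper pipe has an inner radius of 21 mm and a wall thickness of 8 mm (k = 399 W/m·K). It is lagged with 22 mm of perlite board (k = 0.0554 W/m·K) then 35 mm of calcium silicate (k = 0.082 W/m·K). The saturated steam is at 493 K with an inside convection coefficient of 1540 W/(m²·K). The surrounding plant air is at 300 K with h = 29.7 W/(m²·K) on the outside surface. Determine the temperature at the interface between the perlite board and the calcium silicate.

Cylindrical conduction, so R = ln(r₂/r₁)/(2πkL) per layer, in series:
R_inner film = 1/(h_i·2πr₁L) = 1/(1540×2π×0.021×1) = 0.004921 K/W
R_copper pipe wall = ln(29/21)/(2π×399×1) = 1.287×10^-4 K/W
R_perlite board = ln(51/29)/(2π×0.0554×1) = 1.622 K/W
R_calcium silicate = ln(86/51)/(2π×0.082×1) = 1.014 K/W
R_outer film = 1/(h_o·2πr_oL) = 1/(29.7×2π×0.086×1) = 0.06231 K/W
R_total = 2.703 K/W
Q = ΔT/R_total = 193/2.703
Q = 71.4 W/m
T_interface = T_inner − Q·ΣR(inner→interface) = 493 − 71.4×1.627

T ≈ 377 K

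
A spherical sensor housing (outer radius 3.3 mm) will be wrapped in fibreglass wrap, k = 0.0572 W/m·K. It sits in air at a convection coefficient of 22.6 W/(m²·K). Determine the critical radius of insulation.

For a sphere r_cr = 2k/h = 2×0.0572/22.6
r_cr = 5.06 mm; since the bare radius (3.3 mm) is below r_cr, adding a thin layer of insulation will *increase* heat loss.

r_cr ≈ 5.06 mm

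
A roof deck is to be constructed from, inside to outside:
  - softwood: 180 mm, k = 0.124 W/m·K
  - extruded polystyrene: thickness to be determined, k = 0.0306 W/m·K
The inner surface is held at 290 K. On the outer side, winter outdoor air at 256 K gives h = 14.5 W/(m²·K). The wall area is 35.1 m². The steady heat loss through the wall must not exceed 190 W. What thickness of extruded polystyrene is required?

L ≈ 146 mm

Series thermal resistances:
R_softwood = L/(kA) = 0.18/(0.124×35.1) = 0.04136 K/W
R_outer film = 1/(h_o·A) = 1/(14.5×35.1) = 0.001965 K/W
Sum of the known resistances R_other = 0.04332 K/W
Required total resistance R_tot = ΔT/Q_allow = 34/190 = 0.1789 K/W
R_extruded polystyrene = R_tot − R_other = 0.1356 K/W
L = R·k·A = 0.1356×0.0306×35.1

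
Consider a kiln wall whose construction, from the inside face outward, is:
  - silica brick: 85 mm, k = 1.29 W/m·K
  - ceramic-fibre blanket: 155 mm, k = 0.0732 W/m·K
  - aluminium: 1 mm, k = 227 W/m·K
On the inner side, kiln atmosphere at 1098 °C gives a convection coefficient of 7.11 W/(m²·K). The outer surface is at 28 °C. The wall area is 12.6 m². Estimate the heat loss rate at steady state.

Q ≈ 5800 W

Treating each layer as a thermal resistance in series:
R_inner film = 1/(h_i·A) = 1/(7.11×12.6) = 0.01116 K/W
R_silica brick = L/(kA) = 0.085/(1.29×12.6) = 0.005229 K/W
R_ceramic-fibre blanket = L/(kA) = 0.155/(0.0732×12.6) = 0.1681 K/W
R_aluminium = L/(kA) = 0.001/(227×12.6) = 3.496×10^-7 K/W
R_total = 0.1844 K/W
Q = ΔT / R_total = 1070 / 0.1844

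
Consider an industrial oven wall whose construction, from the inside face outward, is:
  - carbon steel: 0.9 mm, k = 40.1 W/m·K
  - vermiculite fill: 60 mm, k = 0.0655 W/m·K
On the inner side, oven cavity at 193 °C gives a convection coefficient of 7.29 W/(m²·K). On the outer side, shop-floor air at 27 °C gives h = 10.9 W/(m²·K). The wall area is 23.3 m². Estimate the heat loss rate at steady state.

Using the resistance-network approach (series):
R_inner film = 1/(h_i·A) = 1/(7.29×23.3) = 0.005887 K/W
R_carbon steel = L/(kA) = 0.0009/(40.1×23.3) = 9.633×10^-7 K/W
R_vermiculite fill = L/(kA) = 0.06/(0.0655×23.3) = 0.03931 K/W
R_outer film = 1/(h_o·A) = 1/(10.9×23.3) = 0.003937 K/W
R_total = 0.04914 K/W
Q = ΔT / R_total = 166 / 0.04914

Q ≈ 3380 W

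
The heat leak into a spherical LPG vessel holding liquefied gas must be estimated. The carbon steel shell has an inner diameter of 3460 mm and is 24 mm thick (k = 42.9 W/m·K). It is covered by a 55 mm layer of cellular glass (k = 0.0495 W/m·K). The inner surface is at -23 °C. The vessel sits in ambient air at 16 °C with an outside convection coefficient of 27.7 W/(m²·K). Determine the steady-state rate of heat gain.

Spherical conduction: R = (1/r_in − 1/r_out)/(4πk) per layer; series-sum.
R_carbon steel shell = (1/1.73 − 1/1.754)/(4π×42.9) = 1.467×10^-5 K/W
R_cellular glass = (1/1.754 − 1/1.809)/(4π×0.0495) = 0.02787 K/W
R_outer film = 1/(h·4πr_o²) = 1/(27.7×4π×1.809²) = 8.779×10^-4 K/W
R_total = 0.02876 K/W
Q = ΔT/R_total = 39/0.02876

Q ≈ 1360 W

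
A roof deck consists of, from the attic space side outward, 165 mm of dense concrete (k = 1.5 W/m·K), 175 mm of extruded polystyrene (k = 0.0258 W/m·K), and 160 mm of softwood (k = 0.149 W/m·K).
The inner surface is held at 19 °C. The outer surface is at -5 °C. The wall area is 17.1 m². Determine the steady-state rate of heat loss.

Q ≈ 51.5 W

Model the wall as resistances in series:
R_dense concrete = L/(kA) = 0.165/(1.5×17.1) = 0.006433 K/W
R_extruded polystyrene = L/(kA) = 0.175/(0.0258×17.1) = 0.3967 K/W
R_softwood = L/(kA) = 0.16/(0.149×17.1) = 0.0628 K/W
R_total = 0.4659 K/W
Q = ΔT / R_total = 24 / 0.4659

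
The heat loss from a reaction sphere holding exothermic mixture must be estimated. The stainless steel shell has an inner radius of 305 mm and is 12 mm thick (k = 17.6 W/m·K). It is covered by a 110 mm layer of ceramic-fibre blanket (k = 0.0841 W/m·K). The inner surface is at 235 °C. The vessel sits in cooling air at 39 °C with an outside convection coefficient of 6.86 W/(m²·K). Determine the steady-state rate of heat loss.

Q ≈ 235 W

Spherical conduction: R = (1/r_in − 1/r_out)/(4πk) per layer; series-sum.
R_stainless steel shell = (1/0.305 − 1/0.317)/(4π×17.6) = 5.612×10^-4 K/W
R_ceramic-fibre blanket = (1/0.317 − 1/0.427)/(4π×0.0841) = 0.769 K/W
R_outer film = 1/(h·4πr_o²) = 1/(6.86×4π×0.427²) = 0.06362 K/W
R_total = 0.8331 K/W
Q = ΔT/R_total = 196/0.8331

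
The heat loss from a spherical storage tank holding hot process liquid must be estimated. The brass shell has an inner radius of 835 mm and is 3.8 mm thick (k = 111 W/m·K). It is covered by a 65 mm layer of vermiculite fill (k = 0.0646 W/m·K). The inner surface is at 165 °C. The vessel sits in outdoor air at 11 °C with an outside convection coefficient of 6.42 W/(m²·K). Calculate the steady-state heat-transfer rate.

Q ≈ 1270 W

Spherical conduction: R = (1/r_in − 1/r_out)/(4πk) per layer; series-sum.
R_brass shell = (1/0.835 − 1/0.8388)/(4π×111) = 3.89×10^-6 K/W
R_vermiculite fill = (1/0.8388 − 1/0.9038)/(4π×0.0646) = 0.1056 K/W
R_outer film = 1/(h·4πr_o²) = 1/(6.42×4π×0.9038²) = 0.01517 K/W
R_total = 0.1208 K/W
Q = ΔT/R_total = 154/0.1208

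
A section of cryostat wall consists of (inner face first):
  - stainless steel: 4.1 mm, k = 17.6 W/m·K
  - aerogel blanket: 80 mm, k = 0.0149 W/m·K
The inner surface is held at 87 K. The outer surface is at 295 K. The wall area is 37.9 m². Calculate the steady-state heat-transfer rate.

Using the resistance-network approach (series):
R_stainless steel = L/(kA) = 0.0041/(17.6×37.9) = 6.147×10^-6 K/W
R_aerogel blanket = L/(kA) = 0.08/(0.0149×37.9) = 0.1417 K/W
R_total = 0.1417 K/W
Q = ΔT / R_total = 208 / 0.1417

Q ≈ 1470 W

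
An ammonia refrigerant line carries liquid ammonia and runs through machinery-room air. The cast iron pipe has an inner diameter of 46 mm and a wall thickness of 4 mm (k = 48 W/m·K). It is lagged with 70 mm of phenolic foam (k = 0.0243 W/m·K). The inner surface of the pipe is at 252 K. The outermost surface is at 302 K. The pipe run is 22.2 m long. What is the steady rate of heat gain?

Q ≈ 133 W

Radial resistances (cylindrical: R_cond = ln(r_o/r_i)/(2πkL), R_conv = 1/(h·2πrL)):
R_cast iron pipe wall = ln(27/23)/(2π×48×22.2) = 2.395×10^-5 K/W
R_phenolic foam = ln(97/27)/(2π×0.0243×22.2) = 0.3773 K/W
R_total = 0.3773 K/W
Q = ΔT/R_total = 50/0.3773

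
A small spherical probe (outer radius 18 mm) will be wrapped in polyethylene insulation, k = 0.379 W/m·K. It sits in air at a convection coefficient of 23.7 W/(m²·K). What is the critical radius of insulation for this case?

r_cr ≈ 32 mm

For a sphere r_cr = 2k/h = 2×0.379/23.7
r_cr = 32 mm; since the bare radius (18 mm) is below r_cr, adding a thin layer of insulation will *increase* heat loss.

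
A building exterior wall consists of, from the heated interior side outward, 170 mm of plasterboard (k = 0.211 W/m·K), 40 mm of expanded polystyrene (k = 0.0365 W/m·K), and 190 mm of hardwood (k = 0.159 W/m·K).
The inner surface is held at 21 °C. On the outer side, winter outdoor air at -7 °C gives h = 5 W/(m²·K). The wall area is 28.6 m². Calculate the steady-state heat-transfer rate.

Series thermal resistances:
R_plasterboard = L/(kA) = 0.17/(0.211×28.6) = 0.02817 K/W
R_expanded polystyrene = L/(kA) = 0.04/(0.0365×28.6) = 0.03832 K/W
R_hardwood = L/(kA) = 0.19/(0.159×28.6) = 0.04178 K/W
R_outer film = 1/(h_o·A) = 1/(5×28.6) = 0.006993 K/W
R_total = 0.1153 K/W
Q = ΔT / R_total = 28 / 0.1153

Q ≈ 243 W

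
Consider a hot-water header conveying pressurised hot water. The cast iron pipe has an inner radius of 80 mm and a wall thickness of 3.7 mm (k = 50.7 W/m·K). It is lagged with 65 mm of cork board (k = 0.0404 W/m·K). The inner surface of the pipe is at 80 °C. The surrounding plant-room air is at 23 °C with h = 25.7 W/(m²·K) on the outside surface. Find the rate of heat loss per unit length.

Cylindrical conduction, so R = ln(r₂/r₁)/(2πkL) per layer, in series:
R_cast iron pipe wall = ln(83.7/80)/(2π×50.7×1) = 1.419×10^-4 K/W
R_cork board = ln(148.7/83.7)/(2π×0.0404×1) = 2.264 K/W
R_outer film = 1/(h_o·2πr_oL) = 1/(25.7×2π×0.1487×1) = 0.04165 K/W
R_total = 2.306 K/W
Q = ΔT/R_total = 57/2.306

q′ ≈ 24.7 W/m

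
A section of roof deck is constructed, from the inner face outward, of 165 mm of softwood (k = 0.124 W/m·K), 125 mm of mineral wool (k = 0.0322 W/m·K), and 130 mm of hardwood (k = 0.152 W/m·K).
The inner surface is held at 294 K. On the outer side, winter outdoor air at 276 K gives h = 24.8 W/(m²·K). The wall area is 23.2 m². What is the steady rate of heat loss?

Series thermal resistances:
R_softwood = L/(kA) = 0.165/(0.124×23.2) = 0.05736 K/W
R_mineral wool = L/(kA) = 0.125/(0.0322×23.2) = 0.1673 K/W
R_hardwood = L/(kA) = 0.13/(0.152×23.2) = 0.03686 K/W
R_outer film = 1/(h_o·A) = 1/(24.8×23.2) = 0.001738 K/W
R_total = 0.2633 K/W
Q = ΔT / R_total = 18 / 0.2633

Q ≈ 68.4 W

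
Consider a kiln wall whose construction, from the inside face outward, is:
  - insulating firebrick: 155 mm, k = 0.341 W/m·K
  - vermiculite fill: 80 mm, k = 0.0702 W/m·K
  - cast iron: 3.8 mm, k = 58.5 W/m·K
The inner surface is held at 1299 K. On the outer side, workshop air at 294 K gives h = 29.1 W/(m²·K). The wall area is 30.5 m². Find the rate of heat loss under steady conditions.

Thermal resistances in series:
R_insulating firebrick = L/(kA) = 0.155/(0.341×30.5) = 0.0149 K/W
R_vermiculite fill = L/(kA) = 0.08/(0.0702×30.5) = 0.03736 K/W
R_cast iron = L/(kA) = 0.0038/(58.5×30.5) = 2.13×10^-6 K/W
R_outer film = 1/(h_o·A) = 1/(29.1×30.5) = 0.001127 K/W
R_total = 0.0534 K/W
Q = ΔT / R_total = 1005 / 0.0534

Q ≈ 18800 W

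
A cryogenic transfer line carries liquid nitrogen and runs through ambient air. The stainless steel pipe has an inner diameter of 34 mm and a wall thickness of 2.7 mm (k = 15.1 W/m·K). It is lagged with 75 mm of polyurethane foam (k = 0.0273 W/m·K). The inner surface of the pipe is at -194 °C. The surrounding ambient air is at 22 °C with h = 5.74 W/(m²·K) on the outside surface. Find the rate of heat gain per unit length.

q′ ≈ 22.9 W/m

Radial resistances (cylindrical: R_cond = ln(r_o/r_i)/(2πkL), R_conv = 1/(h·2πrL)):
R_stainless steel pipe wall = ln(19.7/17)/(2π×15.1×1) = 0.001554 K/W
R_polyurethane foam = ln(94.7/19.7)/(2π×0.0273×1) = 9.153 K/W
R_outer film = 1/(h_o·2πr_oL) = 1/(5.74×2π×0.0947×1) = 0.2928 K/W
R_total = 9.448 K/W
Q = ΔT/R_total = 216/9.448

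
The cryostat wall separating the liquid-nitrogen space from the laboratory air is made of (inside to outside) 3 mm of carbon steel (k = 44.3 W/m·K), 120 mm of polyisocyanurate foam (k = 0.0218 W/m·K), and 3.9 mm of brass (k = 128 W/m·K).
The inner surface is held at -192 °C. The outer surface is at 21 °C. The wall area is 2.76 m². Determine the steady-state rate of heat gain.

Series thermal resistances:
R_carbon steel = L/(kA) = 0.003/(44.3×2.76) = 2.454×10^-5 K/W
R_polyisocyanurate foam = L/(kA) = 0.12/(0.0218×2.76) = 1.994 K/W
R_brass = L/(kA) = 0.0039/(128×2.76) = 1.104×10^-5 K/W
R_total = 1.994 K/W
Q = ΔT / R_total = 213 / 1.994

Q ≈ 107 W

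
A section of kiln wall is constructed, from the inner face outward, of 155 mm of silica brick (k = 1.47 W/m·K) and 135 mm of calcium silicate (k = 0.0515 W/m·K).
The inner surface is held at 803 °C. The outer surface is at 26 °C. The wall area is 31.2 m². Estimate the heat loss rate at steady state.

Q ≈ 8890 W

Model the wall as resistances in series:
R_silica brick = L/(kA) = 0.155/(1.47×31.2) = 0.00338 K/W
R_calcium silicate = L/(kA) = 0.135/(0.0515×31.2) = 0.08402 K/W
R_total = 0.0874 K/W
Q = ΔT / R_total = 777 / 0.0874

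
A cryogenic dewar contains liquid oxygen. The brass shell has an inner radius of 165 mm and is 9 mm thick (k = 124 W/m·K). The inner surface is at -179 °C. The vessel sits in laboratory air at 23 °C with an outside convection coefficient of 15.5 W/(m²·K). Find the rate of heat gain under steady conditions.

Q ≈ 1190 W

For a spherical shell R = (1/r₁ − 1/r₂)/(4πk); film R = 1/(h·4πr²). In series:
R_brass shell = (1/0.165 − 1/0.174)/(4π×124) = 2.012×10^-4 K/W
R_outer film = 1/(h·4πr_o²) = 1/(15.5×4π×0.174²) = 0.1696 K/W
R_total = 0.1698 K/W
Q = ΔT/R_total = 202/0.1698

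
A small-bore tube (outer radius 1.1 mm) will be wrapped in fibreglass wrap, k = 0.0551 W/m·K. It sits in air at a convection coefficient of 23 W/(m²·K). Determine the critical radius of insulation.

r_cr ≈ 2.4 mm

For a cylinder r_cr = k/h = 0.0551/23
r_cr = 2.4 mm; since the bare radius (1.1 mm) is below r_cr, adding a thin layer of insulation will *increase* heat loss.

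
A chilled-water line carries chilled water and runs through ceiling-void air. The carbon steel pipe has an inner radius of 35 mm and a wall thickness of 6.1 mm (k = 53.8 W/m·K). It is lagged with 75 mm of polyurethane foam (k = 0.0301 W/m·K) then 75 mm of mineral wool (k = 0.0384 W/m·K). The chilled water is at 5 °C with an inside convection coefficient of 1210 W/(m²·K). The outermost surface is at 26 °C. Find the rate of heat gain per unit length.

q′ ≈ 2.78 W/m

Per-layer cylindrical resistances, series-summed:
R_inner film = 1/(h_i·2πr₁L) = 1/(1210×2π×0.035×1) = 0.003758 K/W
R_carbon steel pipe wall = ln(41.1/35)/(2π×53.8×1) = 4.753×10^-4 K/W
R_polyurethane foam = ln(116.1/41.1)/(2π×0.0301×1) = 5.491 K/W
R_mineral wool = ln(191.1/116.1)/(2π×0.0384×1) = 2.065 K/W
R_total = 7.561 K/W
Q = ΔT/R_total = 21/7.561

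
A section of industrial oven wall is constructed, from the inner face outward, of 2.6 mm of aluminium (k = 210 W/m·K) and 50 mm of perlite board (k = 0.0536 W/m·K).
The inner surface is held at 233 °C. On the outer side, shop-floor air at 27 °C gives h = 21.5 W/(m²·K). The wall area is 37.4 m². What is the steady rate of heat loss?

Q ≈ 7870 W

Thermal resistances in series:
R_aluminium = L/(kA) = 0.0026/(210×37.4) = 3.31×10^-7 K/W
R_perlite board = L/(kA) = 0.05/(0.0536×37.4) = 0.02494 K/W
R_outer film = 1/(h_o·A) = 1/(21.5×37.4) = 0.001244 K/W
R_total = 0.02619 K/W
Q = ΔT / R_total = 206 / 0.02619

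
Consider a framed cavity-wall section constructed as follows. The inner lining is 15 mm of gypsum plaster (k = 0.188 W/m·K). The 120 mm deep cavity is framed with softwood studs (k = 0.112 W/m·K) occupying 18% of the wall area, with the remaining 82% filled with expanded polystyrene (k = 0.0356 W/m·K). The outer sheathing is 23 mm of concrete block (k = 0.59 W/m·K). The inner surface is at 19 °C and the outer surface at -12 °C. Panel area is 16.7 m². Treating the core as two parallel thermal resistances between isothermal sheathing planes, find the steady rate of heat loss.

Sheathing layers in series; stud and cavity paths in parallel between them.
R_inner = 0.015/(0.188×16.7) = 0.004778 K/W
R_stud  = 0.12/(0.112×0.18×16.7) = 0.3564 K/W
R_cav   = 0.12/(0.0356×0.82×16.7) = 0.2462 K/W
1/R_core = 1/R_stud + 1/R_cav → R_core = 0.1456 K/W
R_outer = 0.023/(0.59×16.7) = 0.002334 K/W
R_total = 0.1527 K/W
Q = ΔT/R_total = 31/0.1527

Q ≈ 203 W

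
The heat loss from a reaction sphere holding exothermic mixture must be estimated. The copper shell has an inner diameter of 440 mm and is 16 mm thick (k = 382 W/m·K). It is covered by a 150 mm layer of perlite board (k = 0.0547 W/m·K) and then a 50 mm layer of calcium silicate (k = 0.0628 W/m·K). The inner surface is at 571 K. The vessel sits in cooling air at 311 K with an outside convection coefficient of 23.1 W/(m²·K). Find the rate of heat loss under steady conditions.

Q ≈ 93.2 W

Radial (spherical) resistances in series:
R_copper shell = (1/0.22 − 1/0.236)/(4π×382) = 6.42×10^-5 K/W
R_perlite board = (1/0.236 − 1/0.386)/(4π×0.0547) = 2.395 K/W
R_calcium silicate = (1/0.386 − 1/0.436)/(4π×0.0628) = 0.3765 K/W
R_outer film = 1/(h·4πr_o²) = 1/(23.1×4π×0.436²) = 0.01812 K/W
R_total = 2.79 K/W
Q = ΔT/R_total = 260/2.79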